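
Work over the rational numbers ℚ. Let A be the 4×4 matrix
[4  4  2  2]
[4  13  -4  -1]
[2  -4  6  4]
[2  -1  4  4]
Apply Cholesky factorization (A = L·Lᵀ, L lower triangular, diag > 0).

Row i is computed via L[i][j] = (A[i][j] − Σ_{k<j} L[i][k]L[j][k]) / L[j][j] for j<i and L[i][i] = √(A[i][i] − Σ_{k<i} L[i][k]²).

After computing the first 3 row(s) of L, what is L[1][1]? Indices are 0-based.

Step 1: L[0][0] = √(4) = 2.
  L[1][0] = (4) / L[0][0] = 2.
Step 2: L[1][1] = √(9) = 3.
  L[2][0] = (2) / L[0][0] = 1.
  L[2][1] = (-6) / L[1][1] = -2.
Step 3: L[2][2] = √(1) = 1.

L[1][1] = 3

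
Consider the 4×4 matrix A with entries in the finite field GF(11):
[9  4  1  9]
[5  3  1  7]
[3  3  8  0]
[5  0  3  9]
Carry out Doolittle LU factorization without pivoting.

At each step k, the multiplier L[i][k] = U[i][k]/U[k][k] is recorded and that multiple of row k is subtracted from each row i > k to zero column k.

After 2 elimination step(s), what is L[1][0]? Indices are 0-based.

L[1][0] = 3

Step 1: pivot at (0,0) is 9.
  row1 ← row1 − (3)·row0  ⇒  L[1][0]=3, U row1=(0, 2, 9, 2)
  row2 ← row2 − (4)·row0  ⇒  L[2][0]=4, U row2=(0, 9, 4, 8)
  row3 ← row3 − (3)·row0  ⇒  L[3][0]=3, U row3=(0, 10, 0, 4)
Step 2: pivot at (1,1) is 2.
  row2 ← row2 − (10)·row1  ⇒  L[2][1]=10, U row2=(0, 0, 2, 10)
  row3 ← row3 − (5)·row1  ⇒  L[3][1]=5, U row3=(0, 0, 10, 5)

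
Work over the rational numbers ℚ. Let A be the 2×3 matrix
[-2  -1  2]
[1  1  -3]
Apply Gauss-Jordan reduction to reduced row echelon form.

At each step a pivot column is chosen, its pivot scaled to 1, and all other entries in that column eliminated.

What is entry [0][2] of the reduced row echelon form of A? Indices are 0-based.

pivot(0,0)=-2: scale R0 → (1, 1/2, -1)
  clear (1,0): R1 −= (1)R0 → (0, 1/2, -2)
pivot(1,1)=1/2: scale R1 → (0, 1, -4)
  clear (0,1): R0 −= (1/2)R1 → (1, 0, 1)

M[0][2] = 1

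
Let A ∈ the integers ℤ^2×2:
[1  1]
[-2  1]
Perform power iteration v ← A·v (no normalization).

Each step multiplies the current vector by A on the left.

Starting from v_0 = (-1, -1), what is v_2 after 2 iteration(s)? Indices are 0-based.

v_0 = (-1, -1).
v_1 = A·v_0 = (-2, 1).
v_2 = A·v_1 = (-1, 5).

v_2 = (-1, 5)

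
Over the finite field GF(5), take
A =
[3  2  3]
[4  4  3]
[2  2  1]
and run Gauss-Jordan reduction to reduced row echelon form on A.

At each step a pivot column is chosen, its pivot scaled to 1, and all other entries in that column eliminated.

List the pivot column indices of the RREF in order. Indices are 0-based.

pivot columns: 0, 1, 2

pivot(0,0)=3: scale R0 → (1, 4, 1)
  clear (1,0): R1 −= (4)R0 → (0, 3, 4)
  clear (2,0): R2 −= (2)R0 → (0, 4, 4)
pivot(1,1)=3: scale R1 → (0, 1, 3)
  clear (0,1): R0 −= (4)R1 → (1, 0, 4)
  clear (2,1): R2 −= (4)R1 → (0, 0, 2)
pivot(2,2)=2: scale R2 → (0, 0, 1)
  clear (0,2): R0 −= (4)R2 → (1, 0, 0)
  clear (1,2): R1 −= (3)R2 → (0, 1, 0)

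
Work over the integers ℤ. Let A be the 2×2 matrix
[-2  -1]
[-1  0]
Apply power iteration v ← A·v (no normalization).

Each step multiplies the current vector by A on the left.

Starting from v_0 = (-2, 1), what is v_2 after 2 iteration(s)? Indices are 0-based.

v_0 = (-2, 1).
v_1 = A·v_0 = (3, 2).
v_2 = A·v_1 = (-8, -3).

v_2 = (-8, -3)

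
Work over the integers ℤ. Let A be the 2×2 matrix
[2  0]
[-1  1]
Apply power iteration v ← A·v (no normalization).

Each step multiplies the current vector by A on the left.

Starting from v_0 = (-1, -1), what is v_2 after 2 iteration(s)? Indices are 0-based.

v_2 = (-4, 2)

v_0 = (-1, -1).
v_1 = A·v_0 = (-2, 0).
v_2 = A·v_1 = (-4, 2).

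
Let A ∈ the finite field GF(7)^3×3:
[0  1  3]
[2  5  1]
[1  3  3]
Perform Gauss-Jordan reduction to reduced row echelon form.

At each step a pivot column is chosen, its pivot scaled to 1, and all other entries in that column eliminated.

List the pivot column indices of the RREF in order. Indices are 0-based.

pivot columns: 0, 1, 2

step 1: exchange rows 0,1
step 1: normalize row 0 (÷2) = (1, 6, 4)
  row 2: subtract 1×row0 = (0, 4, 6)
step 2: normalize row 1 (÷1) = (0, 1, 3)
  row 0: subtract 6×row1 = (1, 0, 0)
  row 2: subtract 4×row1 = (0, 0, 1)
step 3: normalize row 2 (÷1) = (0, 0, 1)
  row 1: subtract 3×row2 = (0, 1, 0)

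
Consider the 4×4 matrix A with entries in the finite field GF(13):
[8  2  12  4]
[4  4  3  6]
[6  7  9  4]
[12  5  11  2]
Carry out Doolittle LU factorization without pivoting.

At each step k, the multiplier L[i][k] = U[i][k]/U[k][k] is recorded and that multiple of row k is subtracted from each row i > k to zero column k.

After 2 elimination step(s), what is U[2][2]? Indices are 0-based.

Step 1: pivot at (0,0) is 8.
  row1 ← row1 − (7)·row0  ⇒  L[1][0]=7, U row1=(0, 3, 10, 4)
  row2 ← row2 − (4)·row0  ⇒  L[2][0]=4, U row2=(0, 12, 0, 1)
  row3 ← row3 − (8)·row0  ⇒  L[3][0]=8, U row3=(0, 2, 6, 9)
Step 2: pivot at (1,1) is 3.
  row2 ← row2 − (4)·row1  ⇒  L[2][1]=4, U row2=(0, 0, 12, 11)
  row3 ← row3 − (5)·row1  ⇒  L[3][1]=5, U row3=(0, 0, 8, 2)

U[2][2] = 12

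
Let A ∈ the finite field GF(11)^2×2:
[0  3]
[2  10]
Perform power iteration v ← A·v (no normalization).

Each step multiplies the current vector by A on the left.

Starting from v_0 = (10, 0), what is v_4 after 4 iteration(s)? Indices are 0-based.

v_4 = (2, 4)

v_0 = (10, 0).
v_1 = A·v_0 = (0, 9).
v_2 = A·v_1 = (5, 2).
v_3 = A·v_2 = (6, 8).
v_4 = A·v_3 = (2, 4).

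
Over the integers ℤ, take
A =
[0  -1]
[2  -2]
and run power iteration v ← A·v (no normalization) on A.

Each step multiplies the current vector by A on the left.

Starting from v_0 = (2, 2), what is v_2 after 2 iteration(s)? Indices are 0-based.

v_2 = (0, -4)

v_0 = (2, 2).
v_1 = A·v_0 = (-2, 0).
v_2 = A·v_1 = (0, -4).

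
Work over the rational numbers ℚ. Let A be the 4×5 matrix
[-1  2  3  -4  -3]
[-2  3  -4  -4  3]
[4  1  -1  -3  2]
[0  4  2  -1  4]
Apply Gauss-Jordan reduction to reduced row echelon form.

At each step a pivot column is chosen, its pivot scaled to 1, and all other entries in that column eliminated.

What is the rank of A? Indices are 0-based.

rank = 4

pivot(0,0)=-1: scale R0 → (1, -2, -3, 4, 3)
  clear (1,0): R1 −= (-2)R0 → (0, -1, -10, 4, 9)
  clear (2,0): R2 −= (4)R0 → (0, 9, 11, -19, -10)
pivot(1,1)=-1: scale R1 → (0, 1, 10, -4, -9)
  clear (0,1): R0 −= (-2)R1 → (1, 0, 17, -4, -15)
  clear (2,1): R2 −= (9)R1 → (0, 0, -79, 17, 71)
  clear (3,1): R3 −= (4)R1 → (0, 0, -38, 15, 40)
pivot(2,2)=-79: scale R2 → (0, 0, 1, -17/79, -71/79)
  clear (0,2): R0 −= (17)R2 → (1, 0, 0, -27/79, 22/79)
  clear (1,2): R1 −= (10)R2 → (0, 1, 0, -146/79, -1/79)
  clear (3,2): R3 −= (-38)R2 → (0, 0, 0, 539/79, 462/79)
pivot(3,3)=539/79: scale R3 → (0, 0, 0, 1, 6/7)
  clear (0,3): R0 −= (-27/79)R3 → (1, 0, 0, 0, 4/7)
  clear (1,3): R1 −= (-146/79)R3 → (0, 1, 0, 0, 11/7)
  clear (2,3): R2 −= (-17/79)R3 → (0, 0, 1, 0, -5/7)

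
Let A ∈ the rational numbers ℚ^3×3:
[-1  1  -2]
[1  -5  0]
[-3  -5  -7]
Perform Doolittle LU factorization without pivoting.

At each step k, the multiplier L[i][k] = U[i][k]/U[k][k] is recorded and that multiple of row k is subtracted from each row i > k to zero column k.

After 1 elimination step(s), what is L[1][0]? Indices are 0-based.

Step 1: pivot at (0,0) is -1.
  row1 ← row1 − (-1)·row0  ⇒  L[1][0]=-1, U row1=(0, -4, -2)
  row2 ← row2 − (3)·row0  ⇒  L[2][0]=3, U row2=(0, -8, -1)

L[1][0] = -1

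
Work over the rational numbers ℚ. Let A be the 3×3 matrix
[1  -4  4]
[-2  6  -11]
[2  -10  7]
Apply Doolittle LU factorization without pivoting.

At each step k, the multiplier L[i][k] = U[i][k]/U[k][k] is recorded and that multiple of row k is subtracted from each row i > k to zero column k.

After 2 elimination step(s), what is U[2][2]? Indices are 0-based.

k=0: U[0][0]=1
  eliminate (1,0): mult=-2, new row 1: (0, -2, -3); set L[1][0]=-2
  eliminate (2,0): mult=2, new row 2: (0, -2, -1); set L[2][0]=2
k=1: U[1][1]=-2
  eliminate (2,1): mult=1, new row 2: (0, 0, 2); set L[2][1]=1

U[2][2] = 2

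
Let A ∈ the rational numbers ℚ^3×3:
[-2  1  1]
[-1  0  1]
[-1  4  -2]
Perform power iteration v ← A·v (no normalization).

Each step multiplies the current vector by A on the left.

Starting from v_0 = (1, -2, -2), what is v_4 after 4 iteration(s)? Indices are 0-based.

v_4 = (-2, -5, 19)

v_0 = (1, -2, -2).
v_1 = A·v_0 = (-6, -3, -5).
v_2 = A·v_1 = (4, 1, 4).
v_3 = A·v_2 = (-3, 0, -8).
v_4 = A·v_3 = (-2, -5, 19).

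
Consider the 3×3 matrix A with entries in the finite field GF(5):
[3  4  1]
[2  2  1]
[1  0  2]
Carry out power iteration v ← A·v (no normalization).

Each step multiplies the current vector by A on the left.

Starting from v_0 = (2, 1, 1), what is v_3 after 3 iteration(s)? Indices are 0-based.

v_3 = (4, 4, 3)

v_0 = (2, 1, 1).
v_1 = A·v_0 = (1, 2, 4).
v_2 = A·v_1 = (0, 0, 4).
v_3 = A·v_2 = (4, 4, 3).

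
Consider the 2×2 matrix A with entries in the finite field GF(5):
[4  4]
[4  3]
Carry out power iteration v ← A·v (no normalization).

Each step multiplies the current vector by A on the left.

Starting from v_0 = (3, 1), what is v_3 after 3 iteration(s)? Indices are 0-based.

v_0 = (3, 1).
v_1 = A·v_0 = (1, 0).
v_2 = A·v_1 = (4, 4).
v_3 = A·v_2 = (2, 3).

v_3 = (2, 3)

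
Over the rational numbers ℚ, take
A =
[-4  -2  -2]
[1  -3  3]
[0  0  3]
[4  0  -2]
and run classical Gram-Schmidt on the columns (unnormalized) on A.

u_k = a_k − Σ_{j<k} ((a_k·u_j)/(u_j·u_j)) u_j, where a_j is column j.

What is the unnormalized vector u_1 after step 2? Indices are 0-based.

u_1 = (-46/33, -104/33, 0, -20/33)

Step 1: u_0 = a_0 = (-4, 1, 0, 4).
Step 2: u_1 = a_1 − (5/33)·u_0 = (-46/33, -104/33, 0, -20/33).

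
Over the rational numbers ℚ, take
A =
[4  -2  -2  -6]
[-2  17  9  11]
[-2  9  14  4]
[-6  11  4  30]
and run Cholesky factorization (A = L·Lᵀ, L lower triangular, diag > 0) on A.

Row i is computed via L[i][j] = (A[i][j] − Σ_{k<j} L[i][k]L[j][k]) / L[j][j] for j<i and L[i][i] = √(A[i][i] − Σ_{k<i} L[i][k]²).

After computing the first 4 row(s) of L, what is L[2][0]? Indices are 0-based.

L[2][0] = -1

Step 1: L[0][0] = √(4) = 2.
  L[1][0] = (-2) / L[0][0] = -1.
Step 2: L[1][1] = √(16) = 4.
  L[2][0] = (-2) / L[0][0] = -1.
  L[2][1] = (8) / L[1][1] = 2.
Step 3: L[2][2] = √(9) = 3.
  L[3][0] = (-6) / L[0][0] = -3.
  L[3][1] = (8) / L[1][1] = 2.
  L[3][2] = (-3) / L[2][2] = -1.
Step 4: L[3][3] = √(16) = 4.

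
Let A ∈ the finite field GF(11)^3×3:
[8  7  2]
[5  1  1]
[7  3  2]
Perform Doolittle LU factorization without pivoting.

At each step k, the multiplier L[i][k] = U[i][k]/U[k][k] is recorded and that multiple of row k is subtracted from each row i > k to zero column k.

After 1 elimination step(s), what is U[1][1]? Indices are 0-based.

Step 1: pivot at (0,0) is 8.
  row1 ← row1 − (2)·row0  ⇒  L[1][0]=2, U row1=(0, 9, 8)
  row2 ← row2 − (5)·row0  ⇒  L[2][0]=5, U row2=(0, 1, 3)

U[1][1] = 9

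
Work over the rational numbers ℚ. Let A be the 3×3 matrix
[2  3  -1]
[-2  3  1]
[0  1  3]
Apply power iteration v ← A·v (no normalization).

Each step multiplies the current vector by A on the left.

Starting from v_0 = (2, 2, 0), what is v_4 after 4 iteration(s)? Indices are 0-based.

v_0 = (2, 2, 0).
v_1 = A·v_0 = (10, 2, 2).
v_2 = A·v_1 = (24, -12, 8).
v_3 = A·v_2 = (4, -76, 12).
v_4 = A·v_3 = (-232, -224, -40).

v_4 = (-232, -224, -40)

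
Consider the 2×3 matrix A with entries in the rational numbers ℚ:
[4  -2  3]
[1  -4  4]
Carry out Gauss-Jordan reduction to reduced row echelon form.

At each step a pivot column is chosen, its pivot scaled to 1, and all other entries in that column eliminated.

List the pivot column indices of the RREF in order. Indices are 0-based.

pivot(0,0)=4: scale R0 → (1, -1/2, 3/4)
  clear (1,0): R1 −= (1)R0 → (0, -7/2, 13/4)
pivot(1,1)=-7/2: scale R1 → (0, 1, -13/14)
  clear (0,1): R0 −= (-1/2)R1 → (1, 0, 2/7)

pivot columns: 0, 1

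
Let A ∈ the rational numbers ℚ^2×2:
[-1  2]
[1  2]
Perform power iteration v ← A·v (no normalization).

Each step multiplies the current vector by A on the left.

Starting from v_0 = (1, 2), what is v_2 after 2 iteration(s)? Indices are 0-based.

v_0 = (1, 2).
v_1 = A·v_0 = (3, 5).
v_2 = A·v_1 = (7, 13).

v_2 = (7, 13)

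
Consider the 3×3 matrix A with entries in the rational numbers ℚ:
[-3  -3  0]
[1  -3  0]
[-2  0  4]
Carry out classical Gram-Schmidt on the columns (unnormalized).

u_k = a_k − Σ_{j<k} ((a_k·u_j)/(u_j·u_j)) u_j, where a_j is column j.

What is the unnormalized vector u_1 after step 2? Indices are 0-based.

u_1 = (-12/7, -24/7, 6/7)

Step 1: u_0 = a_0 = (-3, 1, -2).
Step 2: u_1 = a_1 − (3/7)·u_0 = (-12/7, -24/7, 6/7).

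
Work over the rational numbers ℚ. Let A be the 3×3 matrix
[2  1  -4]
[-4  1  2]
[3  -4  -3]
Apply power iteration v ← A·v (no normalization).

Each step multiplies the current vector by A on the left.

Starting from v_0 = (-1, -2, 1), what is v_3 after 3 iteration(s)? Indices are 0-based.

v_3 = (184, 28, -82)

v_0 = (-1, -2, 1).
v_1 = A·v_0 = (-8, 4, 2).
v_2 = A·v_1 = (-20, 40, -46).
v_3 = A·v_2 = (184, 28, -82).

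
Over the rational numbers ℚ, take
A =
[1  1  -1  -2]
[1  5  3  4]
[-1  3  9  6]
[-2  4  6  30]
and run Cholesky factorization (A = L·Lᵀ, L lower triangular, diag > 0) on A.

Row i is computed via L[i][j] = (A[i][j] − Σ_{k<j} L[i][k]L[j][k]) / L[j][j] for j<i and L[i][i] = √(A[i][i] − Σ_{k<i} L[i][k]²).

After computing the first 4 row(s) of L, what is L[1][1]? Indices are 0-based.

L[1][1] = 2

Step 1: L[0][0] = √(1) = 1.
  L[1][0] = (1) / L[0][0] = 1.
Step 2: L[1][1] = √(4) = 2.
  L[2][0] = (-1) / L[0][0] = -1.
  L[2][1] = (4) / L[1][1] = 2.
Step 3: L[2][2] = √(4) = 2.
  L[3][0] = (-2) / L[0][0] = -2.
  L[3][1] = (6) / L[1][1] = 3.
  L[3][2] = (-2) / L[2][2] = -1.
Step 4: L[3][3] = √(16) = 4.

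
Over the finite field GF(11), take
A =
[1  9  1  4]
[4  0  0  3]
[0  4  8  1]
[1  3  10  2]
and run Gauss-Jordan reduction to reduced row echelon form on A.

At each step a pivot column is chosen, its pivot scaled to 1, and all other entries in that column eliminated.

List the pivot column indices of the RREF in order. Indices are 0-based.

pivot columns: 0, 1, 2, 3

[1] R0 /= 1  ⇒  (1, 9, 1, 4)
     R1 -= 4·R0  ⇒  (0, 8, 7, 9)
     R3 -= 1·R0  ⇒  (0, 5, 9, 9)
[2] R1 /= 8  ⇒  (0, 1, 5, 8)
     R0 -= 9·R1  ⇒  (1, 0, 0, 9)
     R2 -= 4·R1  ⇒  (0, 0, 10, 2)
     R3 -= 5·R1  ⇒  (0, 0, 6, 2)
[3] R2 /= 10  ⇒  (0, 0, 1, 9)
     R1 -= 5·R2  ⇒  (0, 1, 0, 7)
     R3 -= 6·R2  ⇒  (0, 0, 0, 3)
[4] R3 /= 3  ⇒  (0, 0, 0, 1)
     R0 -= 9·R3  ⇒  (1, 0, 0, 0)
     R1 -= 7·R3  ⇒  (0, 1, 0, 0)
     R2 -= 9·R3  ⇒  (0, 0, 1, 0)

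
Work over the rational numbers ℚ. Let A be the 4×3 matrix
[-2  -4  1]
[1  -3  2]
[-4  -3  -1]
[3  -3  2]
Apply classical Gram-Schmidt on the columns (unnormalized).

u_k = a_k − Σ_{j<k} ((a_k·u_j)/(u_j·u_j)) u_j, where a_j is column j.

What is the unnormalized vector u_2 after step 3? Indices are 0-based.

u_2 = (207/613, 254/613, -250/613, -280/613)

Step 1: u_0 = a_0 = (-2, 1, -4, 3).
Step 2: u_1 = a_1 − (4/15)·u_0 = (-52/15, -49/15, -29/15, -19/5).
Step 3: u_2 = a_2 − (1/3)·u_0 − (-235/613)·u_1 = (207/613, 254/613, -250/613, -280/613).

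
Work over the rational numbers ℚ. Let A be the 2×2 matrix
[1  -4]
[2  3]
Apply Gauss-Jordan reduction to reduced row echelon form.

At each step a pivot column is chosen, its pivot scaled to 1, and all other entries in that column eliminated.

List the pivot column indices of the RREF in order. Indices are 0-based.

step 1: normalize row 0 (÷1) = (1, -4)
  row 1: subtract 2×row0 = (0, 11)
step 2: normalize row 1 (÷11) = (0, 1)
  row 0: subtract -4×row1 = (1, 0)

pivot columns: 0, 1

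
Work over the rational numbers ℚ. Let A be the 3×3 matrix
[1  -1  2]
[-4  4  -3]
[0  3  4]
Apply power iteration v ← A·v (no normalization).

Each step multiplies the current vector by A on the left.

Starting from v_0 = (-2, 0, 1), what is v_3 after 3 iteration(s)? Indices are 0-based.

v_0 = (-2, 0, 1).
v_1 = A·v_0 = (0, 5, 4).
v_2 = A·v_1 = (3, 8, 31).
v_3 = A·v_2 = (57, -73, 148).

v_3 = (57, -73, 148)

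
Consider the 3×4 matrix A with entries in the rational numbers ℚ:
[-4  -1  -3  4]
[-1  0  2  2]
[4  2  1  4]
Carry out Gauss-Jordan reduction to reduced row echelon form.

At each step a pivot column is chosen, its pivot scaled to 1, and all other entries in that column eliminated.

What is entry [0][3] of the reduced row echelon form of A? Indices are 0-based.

step 1: normalize row 0 (÷-4) = (1, 1/4, 3/4, -1)
  row 1: subtract -1×row0 = (0, 1/4, 11/4, 1)
  row 2: subtract 4×row0 = (0, 1, -2, 8)
step 2: normalize row 1 (÷1/4) = (0, 1, 11, 4)
  row 0: subtract 1/4×row1 = (1, 0, -2, -2)
  row 2: subtract 1×row1 = (0, 0, -13, 4)
step 3: normalize row 2 (÷-13) = (0, 0, 1, -4/13)
  row 0: subtract -2×row2 = (1, 0, 0, -34/13)
  row 1: subtract 11×row2 = (0, 1, 0, 96/13)

M[0][3] = -34/13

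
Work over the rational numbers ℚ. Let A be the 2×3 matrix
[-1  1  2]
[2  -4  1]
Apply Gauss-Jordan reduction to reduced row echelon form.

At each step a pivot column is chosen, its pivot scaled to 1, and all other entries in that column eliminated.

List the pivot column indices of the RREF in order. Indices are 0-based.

pivot columns: 0, 1

pivot(0,0)=-1: scale R0 → (1, -1, -2)
  clear (1,0): R1 −= (2)R0 → (0, -2, 5)
pivot(1,1)=-2: scale R1 → (0, 1, -5/2)
  clear (0,1): R0 −= (-1)R1 → (1, 0, -9/2)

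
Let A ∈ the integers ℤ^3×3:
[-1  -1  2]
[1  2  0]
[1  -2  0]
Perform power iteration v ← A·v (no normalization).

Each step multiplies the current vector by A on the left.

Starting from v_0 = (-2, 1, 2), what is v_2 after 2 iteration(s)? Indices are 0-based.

v_0 = (-2, 1, 2).
v_1 = A·v_0 = (5, 0, -4).
v_2 = A·v_1 = (-13, 5, 5).

v_2 = (-13, 5, 5)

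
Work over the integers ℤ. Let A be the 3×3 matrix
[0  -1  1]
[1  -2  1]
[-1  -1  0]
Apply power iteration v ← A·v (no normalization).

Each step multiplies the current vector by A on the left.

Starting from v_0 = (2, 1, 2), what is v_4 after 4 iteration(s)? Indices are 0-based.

v_4 = (7, 6, -7)

v_0 = (2, 1, 2).
v_1 = A·v_0 = (1, 2, -3).
v_2 = A·v_1 = (-5, -6, -3).
v_3 = A·v_2 = (3, 4, 11).
v_4 = A·v_3 = (7, 6, -7).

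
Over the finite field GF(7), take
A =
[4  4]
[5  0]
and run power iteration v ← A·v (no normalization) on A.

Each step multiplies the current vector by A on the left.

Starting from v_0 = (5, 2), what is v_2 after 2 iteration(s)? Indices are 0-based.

v_2 = (2, 0)

v_0 = (5, 2).
v_1 = A·v_0 = (0, 4).
v_2 = A·v_1 = (2, 0).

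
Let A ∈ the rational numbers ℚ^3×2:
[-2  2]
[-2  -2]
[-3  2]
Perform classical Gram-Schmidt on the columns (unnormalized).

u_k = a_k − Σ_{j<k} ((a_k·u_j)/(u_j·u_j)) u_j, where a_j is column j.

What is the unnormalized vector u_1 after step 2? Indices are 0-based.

u_1 = (22/17, -46/17, 16/17)

Step 1: u_0 = a_0 = (-2, -2, -3).
Step 2: u_1 = a_1 − (-6/17)·u_0 = (22/17, -46/17, 16/17).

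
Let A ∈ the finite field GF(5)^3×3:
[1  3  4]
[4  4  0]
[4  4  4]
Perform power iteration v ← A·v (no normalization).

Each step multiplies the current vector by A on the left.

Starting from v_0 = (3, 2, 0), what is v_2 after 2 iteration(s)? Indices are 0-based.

v_2 = (4, 1, 1)

v_0 = (3, 2, 0).
v_1 = A·v_0 = (4, 0, 0).
v_2 = A·v_1 = (4, 1, 1).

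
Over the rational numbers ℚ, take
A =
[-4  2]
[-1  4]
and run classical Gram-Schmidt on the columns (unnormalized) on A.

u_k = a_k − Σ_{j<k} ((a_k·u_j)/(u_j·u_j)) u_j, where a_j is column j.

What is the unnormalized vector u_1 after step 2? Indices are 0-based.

u_1 = (-14/17, 56/17)

Step 1: u_0 = a_0 = (-4, -1).
Step 2: u_1 = a_1 − (-12/17)·u_0 = (-14/17, 56/17).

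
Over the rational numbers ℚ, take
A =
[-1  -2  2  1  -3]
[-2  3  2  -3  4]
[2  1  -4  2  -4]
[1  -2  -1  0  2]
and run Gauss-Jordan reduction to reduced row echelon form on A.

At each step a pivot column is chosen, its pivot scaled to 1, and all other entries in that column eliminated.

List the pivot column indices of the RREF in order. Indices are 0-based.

pivot columns: 0, 1, 2, 3

step 1: normalize row 0 (÷-1) = (1, 2, -2, -1, 3)
  row 1: subtract -2×row0 = (0, 7, -2, -5, 10)
  row 2: subtract 2×row0 = (0, -3, 0, 4, -10)
  row 3: subtract 1×row0 = (0, -4, 1, 1, -1)
step 2: normalize row 1 (÷7) = (0, 1, -2/7, -5/7, 10/7)
  row 0: subtract 2×row1 = (1, 0, -10/7, 3/7, 1/7)
  row 2: subtract -3×row1 = (0, 0, -6/7, 13/7, -40/7)
  row 3: subtract -4×row1 = (0, 0, -1/7, -13/7, 33/7)
step 3: normalize row 2 (÷-6/7) = (0, 0, 1, -13/6, 20/3)
  row 0: subtract -10/7×row2 = (1, 0, 0, -8/3, 29/3)
  row 1: subtract -2/7×row2 = (0, 1, 0, -4/3, 10/3)
  row 3: subtract -1/7×row2 = (0, 0, 0, -13/6, 17/3)
step 4: normalize row 3 (÷-13/6) = (0, 0, 0, 1, -34/13)
  row 0: subtract -8/3×row3 = (1, 0, 0, 0, 35/13)
  row 1: subtract -4/3×row3 = (0, 1, 0, 0, -2/13)
  row 2: subtract -13/6×row3 = (0, 0, 1, 0, 1)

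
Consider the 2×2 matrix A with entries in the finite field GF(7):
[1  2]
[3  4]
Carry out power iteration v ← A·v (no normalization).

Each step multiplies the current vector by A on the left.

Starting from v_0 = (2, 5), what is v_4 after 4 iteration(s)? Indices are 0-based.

v_0 = (2, 5).
v_1 = A·v_0 = (5, 5).
v_2 = A·v_1 = (1, 0).
v_3 = A·v_2 = (1, 3).
v_4 = A·v_3 = (0, 1).

v_4 = (0, 1)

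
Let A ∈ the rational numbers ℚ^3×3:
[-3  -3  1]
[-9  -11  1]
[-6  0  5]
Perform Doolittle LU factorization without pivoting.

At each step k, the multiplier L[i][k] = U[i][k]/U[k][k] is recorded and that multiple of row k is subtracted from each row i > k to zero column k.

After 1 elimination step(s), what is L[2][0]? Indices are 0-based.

k=0: U[0][0]=-3
  eliminate (1,0): mult=3, new row 1: (0, -2, -2); set L[1][0]=3
  eliminate (2,0): mult=2, new row 2: (0, 6, 3); set L[2][0]=2

L[2][0] = 2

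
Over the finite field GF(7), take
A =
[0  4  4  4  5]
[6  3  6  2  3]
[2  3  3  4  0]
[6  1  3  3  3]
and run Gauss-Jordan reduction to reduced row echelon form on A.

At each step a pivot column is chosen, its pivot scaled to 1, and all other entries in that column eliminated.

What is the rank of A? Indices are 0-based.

pivot(0,0): swap R0↔R1
pivot(0,0)=6: scale R0 → (1, 4, 1, 5, 4)
  clear (2,0): R2 −= (2)R0 → (0, 2, 1, 1, 6)
  clear (3,0): R3 −= (6)R0 → (0, 5, 4, 1, 0)
pivot(1,1)=4: scale R1 → (0, 1, 1, 1, 3)
  clear (0,1): R0 −= (4)R1 → (1, 0, 4, 1, 6)
  clear (2,1): R2 −= (2)R1 → (0, 0, 6, 6, 0)
  clear (3,1): R3 −= (5)R1 → (0, 0, 6, 3, 6)
pivot(2,2)=6: scale R2 → (0, 0, 1, 1, 0)
  clear (0,2): R0 −= (4)R2 → (1, 0, 0, 4, 6)
  clear (1,2): R1 −= (1)R2 → (0, 1, 0, 0, 3)
  clear (3,2): R3 −= (6)R2 → (0, 0, 0, 4, 6)
pivot(3,3)=4: scale R3 → (0, 0, 0, 1, 5)
  clear (0,3): R0 −= (4)R3 → (1, 0, 0, 0, 0)
  clear (2,3): R2 −= (1)R3 → (0, 0, 1, 0, 2)

rank = 4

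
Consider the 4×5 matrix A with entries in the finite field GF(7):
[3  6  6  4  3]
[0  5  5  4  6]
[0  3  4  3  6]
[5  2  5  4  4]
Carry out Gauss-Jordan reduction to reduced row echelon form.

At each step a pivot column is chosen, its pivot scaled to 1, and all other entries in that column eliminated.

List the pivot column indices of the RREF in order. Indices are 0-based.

[1] R0 /= 3  ⇒  (1, 2, 2, 6, 1)
     R3 -= 5·R0  ⇒  (0, 6, 2, 2, 6)
[2] R1 /= 5  ⇒  (0, 1, 1, 5, 4)
     R0 -= 2·R1  ⇒  (1, 0, 0, 3, 0)
     R2 -= 3·R1  ⇒  (0, 0, 1, 2, 1)
     R3 -= 6·R1  ⇒  (0, 0, 3, 0, 3)
[3] R2 /= 1  ⇒  (0, 0, 1, 2, 1)
     R1 -= 1·R2  ⇒  (0, 1, 0, 3, 3)
     R3 -= 3·R2  ⇒  (0, 0, 0, 1, 0)
[4] R3 /= 1  ⇒  (0, 0, 0, 1, 0)
     R0 -= 3·R3  ⇒  (1, 0, 0, 0, 0)
     R1 -= 3·R3  ⇒  (0, 1, 0, 0, 3)
     R2 -= 2·R3  ⇒  (0, 0, 1, 0, 1)

pivot columns: 0, 1, 2, 3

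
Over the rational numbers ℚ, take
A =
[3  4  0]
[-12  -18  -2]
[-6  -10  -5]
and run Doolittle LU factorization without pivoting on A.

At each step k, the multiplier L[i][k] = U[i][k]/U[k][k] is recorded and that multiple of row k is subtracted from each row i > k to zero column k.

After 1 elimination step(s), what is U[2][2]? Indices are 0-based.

Step 1: pivot at (0,0) is 3.
  row1 ← row1 − (-4)·row0  ⇒  L[1][0]=-4, U row1=(0, -2, -2)
  row2 ← row2 − (-2)·row0  ⇒  L[2][0]=-2, U row2=(0, -2, -5)

U[2][2] = -5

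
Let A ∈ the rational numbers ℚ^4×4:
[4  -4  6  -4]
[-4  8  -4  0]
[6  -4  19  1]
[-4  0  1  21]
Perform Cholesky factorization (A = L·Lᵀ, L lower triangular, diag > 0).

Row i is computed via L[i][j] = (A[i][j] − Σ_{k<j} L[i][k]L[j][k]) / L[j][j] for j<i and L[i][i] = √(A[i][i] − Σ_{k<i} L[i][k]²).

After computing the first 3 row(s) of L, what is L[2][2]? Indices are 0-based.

Step 1: L[0][0] = √(4) = 2.
  L[1][0] = (-4) / L[0][0] = -2.
Step 2: L[1][1] = √(4) = 2.
  L[2][0] = (6) / L[0][0] = 3.
  L[2][1] = (2) / L[1][1] = 1.
Step 3: L[2][2] = √(9) = 3.

L[2][2] = 3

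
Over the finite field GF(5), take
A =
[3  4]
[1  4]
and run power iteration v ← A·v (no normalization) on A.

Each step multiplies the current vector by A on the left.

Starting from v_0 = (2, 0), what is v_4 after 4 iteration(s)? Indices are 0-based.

v_0 = (2, 0).
v_1 = A·v_0 = (1, 2).
v_2 = A·v_1 = (1, 4).
v_3 = A·v_2 = (4, 2).
v_4 = A·v_3 = (0, 2).

v_4 = (0, 2)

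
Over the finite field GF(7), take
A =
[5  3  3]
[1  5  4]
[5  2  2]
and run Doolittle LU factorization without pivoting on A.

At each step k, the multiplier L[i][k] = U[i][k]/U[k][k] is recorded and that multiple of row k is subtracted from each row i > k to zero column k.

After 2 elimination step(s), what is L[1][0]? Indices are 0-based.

L[1][0] = 3

Step 1: pivot at (0,0) is 5.
  row1 ← row1 − (3)·row0  ⇒  L[1][0]=3, U row1=(0, 3, 2)
  row2 ← row2 − (1)·row0  ⇒  L[2][0]=1, U row2=(0, 6, 6)
Step 2: pivot at (1,1) is 3.
  row2 ← row2 − (2)·row1  ⇒  L[2][1]=2, U row2=(0, 0, 2)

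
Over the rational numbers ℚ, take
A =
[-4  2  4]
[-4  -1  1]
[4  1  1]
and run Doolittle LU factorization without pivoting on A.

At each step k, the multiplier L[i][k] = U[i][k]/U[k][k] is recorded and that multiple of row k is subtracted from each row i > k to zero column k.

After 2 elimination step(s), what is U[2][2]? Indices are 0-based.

Step 1: pivot at (0,0) is -4.
  row1 ← row1 − (1)·row0  ⇒  L[1][0]=1, U row1=(0, -3, -3)
  row2 ← row2 − (-1)·row0  ⇒  L[2][0]=-1, U row2=(0, 3, 5)
Step 2: pivot at (1,1) is -3.
  row2 ← row2 − (-1)·row1  ⇒  L[2][1]=-1, U row2=(0, 0, 2)

U[2][2] = 2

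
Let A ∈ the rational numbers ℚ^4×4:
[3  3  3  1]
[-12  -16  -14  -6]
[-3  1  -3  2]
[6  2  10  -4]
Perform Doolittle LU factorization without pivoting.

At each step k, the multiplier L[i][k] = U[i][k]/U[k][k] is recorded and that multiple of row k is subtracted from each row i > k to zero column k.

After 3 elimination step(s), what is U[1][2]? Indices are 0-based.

[col 0] pivot 3
  R1 -= -4*R0 → (0, -4, -2, -2)  (L[1][0] := -4)
  R2 -= -1*R0 → (0, 4, 0, 3)  (L[2][0] := -1)
  R3 -= 2*R0 → (0, -4, 4, -6)  (L[3][0] := 2)
[col 1] pivot -4
  R2 -= -1*R1 → (0, 0, -2, 1)  (L[2][1] := -1)
  R3 -= 1*R1 → (0, 0, 6, -4)  (L[3][1] := 1)
[col 2] pivot -2
  R3 -= -3*R2 → (0, 0, 0, -1)  (L[3][2] := -3)

U[1][2] = -2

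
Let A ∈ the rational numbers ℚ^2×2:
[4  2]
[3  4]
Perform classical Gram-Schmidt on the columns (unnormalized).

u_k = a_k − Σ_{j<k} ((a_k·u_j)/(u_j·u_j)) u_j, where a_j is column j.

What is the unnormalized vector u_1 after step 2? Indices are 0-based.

u_1 = (-6/5, 8/5)

Step 1: u_0 = a_0 = (4, 3).
Step 2: u_1 = a_1 − (4/5)·u_0 = (-6/5, 8/5).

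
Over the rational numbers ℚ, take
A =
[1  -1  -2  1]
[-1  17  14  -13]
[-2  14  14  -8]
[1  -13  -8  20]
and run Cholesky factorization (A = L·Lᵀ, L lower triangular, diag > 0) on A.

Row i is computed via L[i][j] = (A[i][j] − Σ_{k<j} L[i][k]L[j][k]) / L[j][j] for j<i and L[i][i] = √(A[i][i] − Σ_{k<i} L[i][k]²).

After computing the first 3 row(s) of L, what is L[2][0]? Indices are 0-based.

L[2][0] = -2

Step 1: L[0][0] = √(1) = 1.
  L[1][0] = (-1) / L[0][0] = -1.
Step 2: L[1][1] = √(16) = 4.
  L[2][0] = (-2) / L[0][0] = -2.
  L[2][1] = (12) / L[1][1] = 3.
Step 3: L[2][2] = √(1) = 1.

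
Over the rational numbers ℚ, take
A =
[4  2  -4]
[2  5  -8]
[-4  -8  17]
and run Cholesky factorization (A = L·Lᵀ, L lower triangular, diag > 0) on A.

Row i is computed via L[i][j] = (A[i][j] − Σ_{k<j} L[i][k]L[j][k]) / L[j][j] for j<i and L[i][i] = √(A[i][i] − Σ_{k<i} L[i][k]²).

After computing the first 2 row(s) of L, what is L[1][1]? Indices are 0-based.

L[1][1] = 2

Step 1: L[0][0] = √(4) = 2.
  L[1][0] = (2) / L[0][0] = 1.
Step 2: L[1][1] = √(4) = 2.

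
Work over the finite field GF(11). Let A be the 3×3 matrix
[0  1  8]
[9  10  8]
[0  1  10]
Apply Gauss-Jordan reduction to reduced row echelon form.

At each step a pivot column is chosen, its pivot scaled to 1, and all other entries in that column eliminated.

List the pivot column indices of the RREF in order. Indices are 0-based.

pivot columns: 0, 1, 2

pivot(0,0): swap R0↔R1
pivot(0,0)=9: scale R0 → (1, 6, 7)
pivot(1,1)=1: scale R1 → (0, 1, 8)
  clear (0,1): R0 −= (6)R1 → (1, 0, 3)
  clear (2,1): R2 −= (1)R1 → (0, 0, 2)
pivot(2,2)=2: scale R2 → (0, 0, 1)
  clear (0,2): R0 −= (3)R2 → (1, 0, 0)
  clear (1,2): R1 −= (8)R2 → (0, 1, 0)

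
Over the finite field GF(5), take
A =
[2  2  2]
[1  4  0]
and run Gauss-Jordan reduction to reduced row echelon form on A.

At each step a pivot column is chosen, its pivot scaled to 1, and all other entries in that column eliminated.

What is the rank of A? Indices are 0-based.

step 1: normalize row 0 (÷2) = (1, 1, 1)
  row 1: subtract 1×row0 = (0, 3, 4)
step 2: normalize row 1 (÷3) = (0, 1, 3)
  row 0: subtract 1×row1 = (1, 0, 3)

rank = 2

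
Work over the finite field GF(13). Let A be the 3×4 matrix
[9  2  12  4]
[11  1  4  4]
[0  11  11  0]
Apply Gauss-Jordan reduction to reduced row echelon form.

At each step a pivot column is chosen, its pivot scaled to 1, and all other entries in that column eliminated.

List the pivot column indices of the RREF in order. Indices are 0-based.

pivot(0,0)=9: scale R0 → (1, 6, 10, 12)
  clear (1,0): R1 −= (11)R0 → (0, 0, 11, 2)
pivot(1,1): swap R1↔R2
pivot(1,1)=11: scale R1 → (0, 1, 1, 0)
  clear (0,1): R0 −= (6)R1 → (1, 0, 4, 12)
pivot(2,2)=11: scale R2 → (0, 0, 1, 12)
  clear (0,2): R0 −= (4)R2 → (1, 0, 0, 3)
  clear (1,2): R1 −= (1)R2 → (0, 1, 0, 1)

pivot columns: 0, 1, 2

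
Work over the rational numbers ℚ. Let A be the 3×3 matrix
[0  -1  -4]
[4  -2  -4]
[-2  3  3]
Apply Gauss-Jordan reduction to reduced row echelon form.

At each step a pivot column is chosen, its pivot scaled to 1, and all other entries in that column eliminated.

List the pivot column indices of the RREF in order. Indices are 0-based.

pivot columns: 0, 1, 2

pivot(0,0): swap R0↔R1
pivot(0,0)=4: scale R0 → (1, -1/2, -1)
  clear (2,0): R2 −= (-2)R0 → (0, 2, 1)
pivot(1,1)=-1: scale R1 → (0, 1, 4)
  clear (0,1): R0 −= (-1/2)R1 → (1, 0, 1)
  clear (2,1): R2 −= (2)R1 → (0, 0, -7)
pivot(2,2)=-7: scale R2 → (0, 0, 1)
  clear (0,2): R0 −= (1)R2 → (1, 0, 0)
  clear (1,2): R1 −= (4)R2 → (0, 1, 0)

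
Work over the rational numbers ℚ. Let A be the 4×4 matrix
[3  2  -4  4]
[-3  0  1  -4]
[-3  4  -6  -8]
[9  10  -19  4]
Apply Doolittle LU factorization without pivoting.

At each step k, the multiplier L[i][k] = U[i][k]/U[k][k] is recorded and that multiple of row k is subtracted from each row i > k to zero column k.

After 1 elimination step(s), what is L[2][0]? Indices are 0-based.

L[2][0] = -1

k=0: U[0][0]=3
  eliminate (1,0): mult=-1, new row 1: (0, 2, -3, 0); set L[1][0]=-1
  eliminate (2,0): mult=-1, new row 2: (0, 6, -10, -4); set L[2][0]=-1
  eliminate (3,0): mult=3, new row 3: (0, 4, -7, -8); set L[3][0]=3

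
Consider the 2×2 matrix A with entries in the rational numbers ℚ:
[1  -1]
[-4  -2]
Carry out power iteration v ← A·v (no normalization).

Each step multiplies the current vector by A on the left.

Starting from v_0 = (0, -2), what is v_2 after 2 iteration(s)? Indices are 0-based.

v_2 = (-2, -16)

v_0 = (0, -2).
v_1 = A·v_0 = (2, 4).
v_2 = A·v_1 = (-2, -16).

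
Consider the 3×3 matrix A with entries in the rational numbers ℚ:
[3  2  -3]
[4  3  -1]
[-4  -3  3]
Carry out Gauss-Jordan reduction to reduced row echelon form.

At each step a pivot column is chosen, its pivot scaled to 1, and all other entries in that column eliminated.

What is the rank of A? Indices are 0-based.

step 1: normalize row 0 (÷3) = (1, 2/3, -1)
  row 1: subtract 4×row0 = (0, 1/3, 3)
  row 2: subtract -4×row0 = (0, -1/3, -1)
step 2: normalize row 1 (÷1/3) = (0, 1, 9)
  row 0: subtract 2/3×row1 = (1, 0, -7)
  row 2: subtract -1/3×row1 = (0, 0, 2)
step 3: normalize row 2 (÷2) = (0, 0, 1)
  row 0: subtract -7×row2 = (1, 0, 0)
  row 1: subtract 9×row2 = (0, 1, 0)

rank = 3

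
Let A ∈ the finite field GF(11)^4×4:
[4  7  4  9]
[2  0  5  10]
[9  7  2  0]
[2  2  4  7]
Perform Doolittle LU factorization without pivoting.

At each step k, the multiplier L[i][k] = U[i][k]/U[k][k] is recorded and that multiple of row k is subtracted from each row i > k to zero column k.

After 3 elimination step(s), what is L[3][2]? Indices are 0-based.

Step 1: pivot at (0,0) is 4.
  row1 ← row1 − (6)·row0  ⇒  L[1][0]=6, U row1=(0, 2, 3, 0)
  row2 ← row2 − (5)·row0  ⇒  L[2][0]=5, U row2=(0, 5, 4, 10)
  row3 ← row3 − (6)·row0  ⇒  L[3][0]=6, U row3=(0, 4, 2, 8)
Step 2: pivot at (1,1) is 2.
  row2 ← row2 − (8)·row1  ⇒  L[2][1]=8, U row2=(0, 0, 2, 10)
  row3 ← row3 − (2)·row1  ⇒  L[3][1]=2, U row3=(0, 0, 7, 8)
Step 3: pivot at (2,2) is 2.
  row3 ← row3 − (9)·row2  ⇒  L[3][2]=9, U row3=(0, 0, 0, 6)

L[3][2] = 9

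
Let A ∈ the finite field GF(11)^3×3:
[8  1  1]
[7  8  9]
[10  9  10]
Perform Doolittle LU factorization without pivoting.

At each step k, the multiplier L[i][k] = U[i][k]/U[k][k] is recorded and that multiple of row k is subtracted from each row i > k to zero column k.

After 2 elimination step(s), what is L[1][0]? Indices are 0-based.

L[1][0] = 5

[col 0] pivot 8
  R1 -= 5*R0 → (0, 3, 4)  (L[1][0] := 5)
  R2 -= 4*R0 → (0, 5, 6)  (L[2][0] := 4)
[col 1] pivot 3
  R2 -= 9*R1 → (0, 0, 3)  (L[2][1] := 9)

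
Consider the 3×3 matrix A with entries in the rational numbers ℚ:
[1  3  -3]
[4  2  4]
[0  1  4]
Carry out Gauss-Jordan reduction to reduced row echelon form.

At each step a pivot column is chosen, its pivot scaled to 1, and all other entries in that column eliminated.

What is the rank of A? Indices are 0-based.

rank = 3

[1] R0 /= 1  ⇒  (1, 3, -3)
     R1 -= 4·R0  ⇒  (0, -10, 16)
[2] R1 /= -10  ⇒  (0, 1, -8/5)
     R0 -= 3·R1  ⇒  (1, 0, 9/5)
     R2 -= 1·R1  ⇒  (0, 0, 28/5)
[3] R2 /= 28/5  ⇒  (0, 0, 1)
     R0 -= 9/5·R2  ⇒  (1, 0, 0)
     R1 -= -8/5·R2  ⇒  (0, 1, 0)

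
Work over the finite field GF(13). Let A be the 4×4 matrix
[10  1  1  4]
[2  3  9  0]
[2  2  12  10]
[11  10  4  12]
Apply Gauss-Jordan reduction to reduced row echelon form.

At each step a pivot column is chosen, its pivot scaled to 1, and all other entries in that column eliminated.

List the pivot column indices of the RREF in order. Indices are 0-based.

pivot columns: 0, 1, 2, 3

step 1: normalize row 0 (÷10) = (1, 4, 4, 3)
  row 1: subtract 2×row0 = (0, 8, 1, 7)
  row 2: subtract 2×row0 = (0, 7, 4, 4)
  row 3: subtract 11×row0 = (0, 5, 12, 5)
step 2: normalize row 1 (÷8) = (0, 1, 5, 9)
  row 0: subtract 4×row1 = (1, 0, 10, 6)
  row 2: subtract 7×row1 = (0, 0, 8, 6)
  row 3: subtract 5×row1 = (0, 0, 0, 12)
step 3: normalize row 2 (÷8) = (0, 0, 1, 4)
  row 0: subtract 10×row2 = (1, 0, 0, 5)
  row 1: subtract 5×row2 = (0, 1, 0, 2)
step 4: normalize row 3 (÷12) = (0, 0, 0, 1)
  row 0: subtract 5×row3 = (1, 0, 0, 0)
  row 1: subtract 2×row3 = (0, 1, 0, 0)
  row 2: subtract 4×row3 = (0, 0, 1, 0)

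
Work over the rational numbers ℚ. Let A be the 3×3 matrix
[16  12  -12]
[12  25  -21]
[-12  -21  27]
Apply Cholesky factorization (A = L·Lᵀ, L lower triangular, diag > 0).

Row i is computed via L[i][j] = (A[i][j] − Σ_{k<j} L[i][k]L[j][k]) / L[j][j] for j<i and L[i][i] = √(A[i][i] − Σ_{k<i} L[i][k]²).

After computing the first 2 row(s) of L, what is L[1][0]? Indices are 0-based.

L[1][0] = 3

Step 1: L[0][0] = √(16) = 4.
  L[1][0] = (12) / L[0][0] = 3.
Step 2: L[1][1] = √(16) = 4.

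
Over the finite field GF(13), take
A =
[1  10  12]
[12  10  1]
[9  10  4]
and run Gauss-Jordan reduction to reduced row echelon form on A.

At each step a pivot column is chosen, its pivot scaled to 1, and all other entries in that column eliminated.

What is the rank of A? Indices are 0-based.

rank = 2

step 1: normalize row 0 (÷1) = (1, 10, 12)
  row 1: subtract 12×row0 = (0, 7, 0)
  row 2: subtract 9×row0 = (0, 11, 0)
step 2: normalize row 1 (÷7) = (0, 1, 0)
  row 0: subtract 10×row1 = (1, 0, 12)
  row 2: subtract 11×row1 = (0, 0, 0)
skip col 2 (zero from row 2)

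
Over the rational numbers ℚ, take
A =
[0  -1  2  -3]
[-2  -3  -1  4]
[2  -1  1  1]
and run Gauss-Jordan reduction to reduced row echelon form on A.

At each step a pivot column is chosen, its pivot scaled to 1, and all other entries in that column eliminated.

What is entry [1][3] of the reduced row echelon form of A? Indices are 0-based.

pivot(0,0): swap R0↔R1
pivot(0,0)=-2: scale R0 → (1, 3/2, 1/2, -2)
  clear (2,0): R2 −= (2)R0 → (0, -4, 0, 5)
pivot(1,1)=-1: scale R1 → (0, 1, -2, 3)
  clear (0,1): R0 −= (3/2)R1 → (1, 0, 7/2, -13/2)
  clear (2,1): R2 −= (-4)R1 → (0, 0, -8, 17)
pivot(2,2)=-8: scale R2 → (0, 0, 1, -17/8)
  clear (0,2): R0 −= (7/2)R2 → (1, 0, 0, 15/16)
  clear (1,2): R1 −= (-2)R2 → (0, 1, 0, -5/4)

M[1][3] = -5/4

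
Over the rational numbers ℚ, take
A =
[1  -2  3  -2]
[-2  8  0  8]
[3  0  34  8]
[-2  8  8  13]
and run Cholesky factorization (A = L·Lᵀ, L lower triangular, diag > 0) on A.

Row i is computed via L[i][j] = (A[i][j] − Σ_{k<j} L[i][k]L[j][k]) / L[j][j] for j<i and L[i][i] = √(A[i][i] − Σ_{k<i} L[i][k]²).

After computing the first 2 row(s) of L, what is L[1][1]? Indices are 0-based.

Step 1: L[0][0] = √(1) = 1.
  L[1][0] = (-2) / L[0][0] = -2.
Step 2: L[1][1] = √(4) = 2.

L[1][1] = 2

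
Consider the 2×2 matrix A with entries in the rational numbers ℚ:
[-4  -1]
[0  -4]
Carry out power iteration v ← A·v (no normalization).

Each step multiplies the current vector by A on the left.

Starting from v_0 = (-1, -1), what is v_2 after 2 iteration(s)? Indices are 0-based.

v_0 = (-1, -1).
v_1 = A·v_0 = (5, 4).
v_2 = A·v_1 = (-24, -16).

v_2 = (-24, -16)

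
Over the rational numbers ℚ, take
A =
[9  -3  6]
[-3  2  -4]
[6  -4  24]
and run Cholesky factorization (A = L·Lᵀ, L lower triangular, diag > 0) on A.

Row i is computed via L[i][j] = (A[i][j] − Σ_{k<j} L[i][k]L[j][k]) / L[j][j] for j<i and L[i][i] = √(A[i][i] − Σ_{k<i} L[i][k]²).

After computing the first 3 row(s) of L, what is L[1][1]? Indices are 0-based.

Step 1: L[0][0] = √(9) = 3.
  L[1][0] = (-3) / L[0][0] = -1.
Step 2: L[1][1] = √(1) = 1.
  L[2][0] = (6) / L[0][0] = 2.
  L[2][1] = (-2) / L[1][1] = -2.
Step 3: L[2][2] = √(16) = 4.

L[1][1] = 1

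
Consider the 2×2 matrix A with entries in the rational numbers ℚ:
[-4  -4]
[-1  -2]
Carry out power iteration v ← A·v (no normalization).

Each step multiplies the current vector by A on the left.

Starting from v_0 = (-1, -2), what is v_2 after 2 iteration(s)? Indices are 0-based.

v_0 = (-1, -2).
v_1 = A·v_0 = (12, 5).
v_2 = A·v_1 = (-68, -22).

v_2 = (-68, -22)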